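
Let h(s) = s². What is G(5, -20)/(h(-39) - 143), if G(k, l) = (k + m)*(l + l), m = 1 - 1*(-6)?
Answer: -240/689 ≈ -0.34833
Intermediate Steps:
m = 7 (m = 1 + 6 = 7)
G(k, l) = 2*l*(7 + k) (G(k, l) = (k + 7)*(l + l) = (7 + k)*(2*l) = 2*l*(7 + k))
G(5, -20)/(h(-39) - 143) = (2*(-20)*(7 + 5))/((-39)² - 143) = (2*(-20)*12)/(1521 - 143) = -480/1378 = (1/1378)*(-480) = -240/689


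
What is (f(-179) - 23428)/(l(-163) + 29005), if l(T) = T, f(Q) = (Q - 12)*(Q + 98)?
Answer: -7957/28842 ≈ -0.27588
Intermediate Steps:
f(Q) = (-12 + Q)*(98 + Q)
(f(-179) - 23428)/(l(-163) + 29005) = ((-1176 + (-179)² + 86*(-179)) - 23428)/(-163 + 29005) = ((-1176 + 32041 - 15394) - 23428)/28842 = (15471 - 23428)*(1/28842) = -7957*1/28842 = -7957/28842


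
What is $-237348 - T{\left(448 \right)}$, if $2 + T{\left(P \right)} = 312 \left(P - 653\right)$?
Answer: $-173386$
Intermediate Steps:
$T{\left(P \right)} = -203738 + 312 P$ ($T{\left(P \right)} = -2 + 312 \left(P - 653\right) = -2 + 312 \left(-653 + P\right) = -2 + \left(-203736 + 312 P\right) = -203738 + 312 P$)
$-237348 - T{\left(448 \right)} = -237348 - \left(-203738 + 312 \cdot 448\right) = -237348 - \left(-203738 + 139776\right) = -237348 - -63962 = -237348 + 63962 = -173386$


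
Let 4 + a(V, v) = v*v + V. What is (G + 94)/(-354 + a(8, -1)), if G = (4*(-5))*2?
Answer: -54/349 ≈ -0.15473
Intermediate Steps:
a(V, v) = -4 + V + v² (a(V, v) = -4 + (v*v + V) = -4 + (v² + V) = -4 + (V + v²) = -4 + V + v²)
G = -40 (G = -20*2 = -40)
(G + 94)/(-354 + a(8, -1)) = (-40 + 94)/(-354 + (-4 + 8 + (-1)²)) = 54/(-354 + (-4 + 8 + 1)) = 54/(-354 + 5) = 54/(-349) = 54*(-1/349) = -54/349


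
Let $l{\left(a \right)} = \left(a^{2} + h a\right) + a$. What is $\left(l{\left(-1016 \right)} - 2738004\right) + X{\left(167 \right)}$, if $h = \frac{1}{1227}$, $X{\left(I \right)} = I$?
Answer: $- \frac{2093995535}{1227} \approx -1.7066 \cdot 10^{6}$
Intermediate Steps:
$h = \frac{1}{1227} \approx 0.000815$
$l{\left(a \right)} = a^{2} + \frac{1228 a}{1227}$ ($l{\left(a \right)} = \left(a^{2} + \frac{a}{1227}\right) + a = a^{2} + \frac{1228 a}{1227}$)
$\left(l{\left(-1016 \right)} - 2738004\right) + X{\left(167 \right)} = \left(\frac{1}{1227} \left(-1016\right) \left(1228 + 1227 \left(-1016\right)\right) - 2738004\right) + 167 = \left(\frac{1}{1227} \left(-1016\right) \left(1228 - 1246632\right) - 2738004\right) + 167 = \left(\frac{1}{1227} \left(-1016\right) \left(-1245404\right) - 2738004\right) + 167 = \left(\frac{1265330464}{1227} - 2738004\right) + 167 = - \frac{2094200444}{1227} + 167 = - \frac{2093995535}{1227}$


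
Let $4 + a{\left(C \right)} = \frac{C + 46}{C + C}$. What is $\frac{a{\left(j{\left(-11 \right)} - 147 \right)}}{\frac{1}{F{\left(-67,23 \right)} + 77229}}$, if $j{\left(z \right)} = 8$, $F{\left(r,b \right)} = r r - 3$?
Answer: $- \frac{83267585}{278} \approx -2.9952 \cdot 10^{5}$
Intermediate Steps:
$F{\left(r,b \right)} = -3 + r^{2}$ ($F{\left(r,b \right)} = r^{2} - 3 = -3 + r^{2}$)
$a{\left(C \right)} = -4 + \frac{46 + C}{2 C}$ ($a{\left(C \right)} = -4 + \frac{C + 46}{C + C} = -4 + \frac{46 + C}{2 C}$)
$\frac{a{\left(j{\left(-11 \right)} - 147 \right)}}{\frac{1}{F{\left(-67,23 \right)} + 77229}} = \frac{- \frac{7}{2} + \frac{23}{8 - 147}}{\frac{1}{\left(-3 + \left(-67\right)^{2}\right) + 77229}} = \frac{- \frac{7}{2} + \frac{23}{8 - 147}}{\frac{1}{\left(-3 + 4489\right) + 77229}} = \frac{- \frac{7}{2} + \frac{23}{-139}}{\frac{1}{4486 + 77229}} = \frac{- \frac{7}{2} + 23 \left(- \frac{1}{139}\right)}{\frac{1}{81715}} = \left(- \frac{7}{2} - \frac{23}{139}\right) \frac{1}{\frac{1}{81715}} = \left(- \frac{1019}{278}\right) 81715 = - \frac{83267585}{278}$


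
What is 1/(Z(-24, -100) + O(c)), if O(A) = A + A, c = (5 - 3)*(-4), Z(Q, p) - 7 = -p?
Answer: 1/91 ≈ 0.010989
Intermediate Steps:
Z(Q, p) = 7 - p
c = -8 (c = 2*(-4) = -8)
O(A) = 2*A
1/(Z(-24, -100) + O(c)) = 1/((7 - 1*(-100)) + 2*(-8)) = 1/((7 + 100) - 16) = 1/(107 - 16) = 1/91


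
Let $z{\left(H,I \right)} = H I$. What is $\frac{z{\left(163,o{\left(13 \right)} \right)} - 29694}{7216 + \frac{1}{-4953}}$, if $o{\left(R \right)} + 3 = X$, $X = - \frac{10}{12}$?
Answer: $- \frac{300338363}{71481694} \approx -4.2016$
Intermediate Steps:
$X = - \frac{5}{6}$ ($X = \left(-10\right) \frac{1}{12} = - \frac{5}{6} \approx -0.83333$)
$o{\left(R \right)} = - \frac{23}{6}$ ($o{\left(R \right)} = -3 - \frac{5}{6} = - \frac{23}{6}$)
$\frac{z{\left(163,o{\left(13 \right)} \right)} - 29694}{7216 + \frac{1}{-4953}} = \frac{163 \left(- \frac{23}{6}\right) - 29694}{7216 + \frac{1}{-4953}} = \frac{- \frac{3749}{6} - 29694}{7216 - \frac{1}{4953}} = - \frac{181913}{6 \cdot \frac{35740847}{4953}} = \left(- \frac{181913}{6}\right) \frac{4953}{35740847} = - \frac{300338363}{71481694}$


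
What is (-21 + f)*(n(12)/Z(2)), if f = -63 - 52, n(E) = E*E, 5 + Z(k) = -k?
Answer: 19584/7 ≈ 2797.7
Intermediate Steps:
Z(k) = -5 - k
n(E) = E**2
f = -115
(-21 + f)*(n(12)/Z(2)) = (-21 - 115)*(12**2/(-5 - 1*2)) = -19584/(-5 - 2) = -19584/(-7) = -19584*(-1)/7 = -136*(-144/7) = 19584/7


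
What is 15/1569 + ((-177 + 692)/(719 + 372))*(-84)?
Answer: -22619525/570593 ≈ -39.642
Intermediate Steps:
15/1569 + ((-177 + 692)/(719 + 372))*(-84) = 15*(1/1569) + (515/1091)*(-84) = 5/523 + (515*(1/1091))*(-84) = 5/523 + (515/1091)*(-84) = 5/523 - 43260/1091 = -22619525/570593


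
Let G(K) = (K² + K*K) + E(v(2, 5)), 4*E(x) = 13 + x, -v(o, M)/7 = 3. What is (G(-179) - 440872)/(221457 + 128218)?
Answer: -376792/349675 ≈ -1.0775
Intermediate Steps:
v(o, M) = -21 (v(o, M) = -7*3 = -21)
E(x) = 13/4 + x/4 (E(x) = (13 + x)/4 = 13/4 + x/4)
G(K) = -2 + 2*K² (G(K) = (K² + K*K) + (13/4 + (¼)*(-21)) = (K² + K²) + (13/4 - 21/4) = 2*K² - 2 = -2 + 2*K²)
(G(-179) - 440872)/(221457 + 128218) = ((-2 + 2*(-179)²) - 440872)/(221457 + 128218) = ((-2 + 2*32041) - 440872)/349675 = ((-2 + 64082) - 440872)*(1/349675) = (64080 - 440872)*(1/349675) = -376792*1/349675 = -376792/349675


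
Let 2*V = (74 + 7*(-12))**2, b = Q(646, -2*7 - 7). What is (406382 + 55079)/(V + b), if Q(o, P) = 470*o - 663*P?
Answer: 461461/317593 ≈ 1.4530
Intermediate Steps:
Q(o, P) = -663*P + 470*o
b = 317543 (b = -663*(-2*7 - 7) + 470*646 = -663*(-14 - 7) + 303620 = -663*(-21) + 303620 = 13923 + 303620 = 317543)
V = 50 (V = (74 + 7*(-12))**2/2 = (74 - 84)**2/2 = (1/2)*(-10)**2 = (1/2)*100 = 50)
(406382 + 55079)/(V + b) = (406382 + 55079)/(50 + 317543) = 461461/317593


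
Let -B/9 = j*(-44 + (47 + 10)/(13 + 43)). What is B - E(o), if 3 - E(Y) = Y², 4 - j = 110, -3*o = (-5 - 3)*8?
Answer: -10219319/252 ≈ -40553.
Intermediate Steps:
o = 64/3 (o = -(-5 - 3)*8/3 = -(-8)*8/3 = -⅓*(-64) = 64/3 ≈ 21.333)
j = -106 (j = 4 - 1*110 = 4 - 110 = -106)
B = -1148139/28 (B = -(-954)*(-44 + (47 + 10)/(13 + 43)) = -(-954)*(-44 + 57/56) = -(-954)*(-2407)/56 = -9*127571/28 = -1148139/28 ≈ -41005.)
E(Y) = 3 - Y²
B - E(o) = -1148139/28 - (3 - (64/3)²) = -1148139/28 - (3 - 1*4096/9) = -1148139/28 - (3 - 4096/9) = -1148139/28 - 1*(-4069/9) = -1148139/28 + 4069/9 = -10219319/252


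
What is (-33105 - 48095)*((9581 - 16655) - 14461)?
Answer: 1748642000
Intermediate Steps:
(-33105 - 48095)*((9581 - 16655) - 14461) = -81200*(-7074 - 14461) = -81200*(-21535) = 1748642000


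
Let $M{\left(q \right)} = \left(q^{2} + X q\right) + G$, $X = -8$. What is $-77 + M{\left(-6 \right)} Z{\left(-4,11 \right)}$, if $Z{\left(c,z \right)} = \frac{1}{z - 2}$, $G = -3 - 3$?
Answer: $- \frac{205}{3} \approx -68.333$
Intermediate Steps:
$G = -6$ ($G = -3 - 3 = -6$)
$Z{\left(c,z \right)} = \frac{1}{-2 + z}$
$M{\left(q \right)} = -6 + q^{2} - 8 q$ ($M{\left(q \right)} = \left(q^{2} - 8 q\right) - 6 = -6 + q^{2} - 8 q$)
$-77 + M{\left(-6 \right)} Z{\left(-4,11 \right)} = -77 + \frac{-6 + \left(-6\right)^{2} - -48}{-2 + 11} = -77 + \frac{-6 + 36 + 48}{9} = -77 + 78 \cdot \frac{1}{9} = -77 + \frac{26}{3} = - \frac{205}{3}$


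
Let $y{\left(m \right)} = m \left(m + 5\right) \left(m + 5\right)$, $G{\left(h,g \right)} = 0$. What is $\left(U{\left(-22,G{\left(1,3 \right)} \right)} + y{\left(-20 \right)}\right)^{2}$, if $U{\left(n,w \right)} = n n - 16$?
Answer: $16257024$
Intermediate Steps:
$y{\left(m \right)} = m \left(5 + m\right)^{2}$ ($y{\left(m \right)} = m \left(5 + m\right) \left(5 + m\right) = m \left(5 + m\right)^{2}$)
$U{\left(n,w \right)} = -16 + n^{2}$ ($U{\left(n,w \right)} = n^{2} - 16 = -16 + n^{2}$)
$\left(U{\left(-22,G{\left(1,3 \right)} \right)} + y{\left(-20 \right)}\right)^{2} = \left(\left(-16 + \left(-22\right)^{2}\right) - 20 \left(5 - 20\right)^{2}\right)^{2} = \left(\left(-16 + 484\right) - 20 \left(-15\right)^{2}\right)^{2} = \left(468 - 4500\right)^{2} = \left(-4032\right)^{2} = 16257024$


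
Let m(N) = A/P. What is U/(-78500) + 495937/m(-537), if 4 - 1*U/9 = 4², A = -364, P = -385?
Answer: 41177076983/78500 ≈ 5.2455e+5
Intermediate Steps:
U = -108 (U = 36 - 9*4² = 36 - 9*16 = 36 - 144 = -108)
m(N) = 52/55 (m(N) = -364/(-385) = -364*(-1/385) = 52/55)
U/(-78500) + 495937/m(-537) = -108/(-78500) + 495937/(52/55) = -108*(-1/78500) + 495937*(55/52) = 27/19625 + 2098195/4 = 41177076983/78500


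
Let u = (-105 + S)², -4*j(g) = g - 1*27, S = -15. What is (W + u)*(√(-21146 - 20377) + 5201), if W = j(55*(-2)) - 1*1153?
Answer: 276303125/4 + 53125*I*√41523/4 ≈ 6.9076e+7 + 2.7063e+6*I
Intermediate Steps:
j(g) = 27/4 - g/4 (j(g) = -(g - 1*27)/4 = -(g - 27)/4 = -(-27 + g)/4 = 27/4 - g/4)
W = -4475/4 (W = (27/4 - 55*(-2)/4) - 1*1153 = (27/4 - ¼*(-110)) - 1153 = (27/4 + 55/2) - 1153 = 137/4 - 1153 = -4475/4 ≈ -1118.8)
u = 14400 (u = (-105 - 15)² = (-120)² = 14400)
(W + u)*(√(-21146 - 20377) + 5201) = (-4475/4 + 14400)*(√(-21146 - 20377) + 5201) = 53125*(√(-41523) + 5201)/4 = 53125*(I*√41523 + 5201)/4 = 53125*(5201 + I*√41523)/4 = 276303125/4 + 53125*I*√41523/4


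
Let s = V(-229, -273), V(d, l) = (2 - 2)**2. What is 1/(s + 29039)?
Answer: 1/29039 ≈ 3.4436e-5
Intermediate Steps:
V(d, l) = 0 (V(d, l) = 0**2 = 0)
s = 0
1/(s + 29039) = 1/(0 + 29039) = 1/29039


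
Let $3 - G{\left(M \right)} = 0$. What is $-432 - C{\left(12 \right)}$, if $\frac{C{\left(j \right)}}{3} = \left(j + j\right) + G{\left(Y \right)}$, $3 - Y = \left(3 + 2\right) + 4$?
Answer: $-513$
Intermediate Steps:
$Y = -6$ ($Y = 3 - \left(\left(3 + 2\right) + 4\right) = 3 - \left(5 + 4\right) = 3 - 9 = -6$)
$G{\left(M \right)} = 3$ ($G{\left(M \right)} = 3 - 0 = 3 + 0 = 3$)
$C{\left(j \right)} = 9 + 6 j$ ($C{\left(j \right)} = 3 \left(\left(j + j\right) + 3\right) = 3 \left(2 j + 3\right) = 3 \left(3 + 2 j\right) = 9 + 6 j$)
$-432 - C{\left(12 \right)} = -432 - \left(9 + 6 \cdot 12\right) = -432 - \left(9 + 72\right) = -432 - 81 = -513$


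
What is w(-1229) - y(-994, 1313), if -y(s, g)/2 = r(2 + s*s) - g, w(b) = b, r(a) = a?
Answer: 1972221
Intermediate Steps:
y(s, g) = -4 - 2*s² + 2*g (y(s, g) = -2*((2 + s*s) - g) = -2*((2 + s²) - g) = -2*(2 + s² - g) = -4 - 2*s² + 2*g)
w(-1229) - y(-994, 1313) = -1229 - (-4 - 2*(-994)² + 2*1313) = -1229 - (-4 - 2*988036 + 2626) = -1229 - (-4 - 1976072 + 2626) = -1229 - 1*(-1973450) = -1229 + 1973450 = 1972221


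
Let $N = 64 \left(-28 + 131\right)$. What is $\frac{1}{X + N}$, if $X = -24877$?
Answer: $- \frac{1}{18285} \approx -5.469 \cdot 10^{-5}$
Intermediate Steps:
$N = 6592$ ($N = 64 \cdot 103 = 6592$)
$\frac{1}{X + N} = \frac{1}{-24877 + 6592} = \frac{1}{-18285} = - \frac{1}{18285}$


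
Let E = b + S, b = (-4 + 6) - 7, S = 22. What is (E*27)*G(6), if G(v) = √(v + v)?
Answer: 918*√3 ≈ 1590.0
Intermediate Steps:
b = -5 (b = 2 - 7 = -5)
E = 17 (E = -5 + 22 = 17)
G(v) = √2*√v (G(v) = √(2*v) = √2*√v)
(E*27)*G(6) = (17*27)*(√2*√6) = 459*(2*√3) = 918*√3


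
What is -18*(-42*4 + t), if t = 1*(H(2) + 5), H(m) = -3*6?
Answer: 3258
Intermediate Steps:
H(m) = -18
t = -13 (t = 1*(-18 + 5) = 1*(-13) = -13)
-18*(-42*4 + t) = -18*(-42*4 - 13) = -18*(-7*24 - 13) = -18*(-168 - 13) = -18*(-181) = 3258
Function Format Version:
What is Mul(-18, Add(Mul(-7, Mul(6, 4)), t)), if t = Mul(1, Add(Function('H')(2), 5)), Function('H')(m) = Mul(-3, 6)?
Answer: 3258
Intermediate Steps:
Function('H')(m) = -18
t = -13 (t = Mul(1, Add(-18, 5)) = Mul(1, -13) = -13)
Mul(-18, Add(Mul(-7, Mul(6, 4)), t)) = Mul(-18, Add(Mul(-7, Mul(6, 4)), -13)) = Mul(-18, Add(Mul(-7, 24), -13)) = Mul(-18, Add(-168, -13)) = Mul(-18, -181) = 3258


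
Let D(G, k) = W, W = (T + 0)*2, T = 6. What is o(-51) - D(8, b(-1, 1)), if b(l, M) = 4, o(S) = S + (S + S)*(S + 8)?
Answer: 4323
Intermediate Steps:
o(S) = S + 2*S*(8 + S) (o(S) = S + (2*S)*(8 + S) = S + 2*S*(8 + S))
W = 12 (W = (6 + 0)*2 = 6*2 = 12)
D(G, k) = 12
o(-51) - D(8, b(-1, 1)) = -51*(17 + 2*(-51)) - 1*12 = -51*(17 - 102) - 12 = -51*(-85) - 12 = 4335 - 12 = 4323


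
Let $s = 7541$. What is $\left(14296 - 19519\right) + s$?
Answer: $2318$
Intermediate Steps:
$\left(14296 - 19519\right) + s = \left(14296 - 19519\right) + 7541 = -5223 + 7541 = 2318$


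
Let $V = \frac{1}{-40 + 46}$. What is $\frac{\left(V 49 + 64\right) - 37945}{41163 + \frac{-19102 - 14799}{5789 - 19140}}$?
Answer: $- \frac{3033841187}{3297606684} \approx -0.92001$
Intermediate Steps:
$V = \frac{1}{6} \approx 0.16667$
$\frac{\left(V 49 + 64\right) - 37945}{41163 + \frac{-19102 - 14799}{5789 - 19140}} = \frac{\left(\frac{1}{6} \cdot 49 + 64\right) - 37945}{41163 + \frac{-19102 - 14799}{5789 - 19140}} = \frac{\left(\frac{49}{6} + 64\right) - 37945}{41163 - \frac{33901}{-13351}} = \frac{\frac{433}{6} - 37945}{41163 - - \frac{33901}{13351}} = - \frac{227237}{6 \left(41163 + \frac{33901}{13351}\right)} = - \frac{227237}{6 \cdot \frac{549601114}{13351}} = \left(- \frac{227237}{6}\right) \frac{13351}{549601114} = - \frac{3033841187}{3297606684}$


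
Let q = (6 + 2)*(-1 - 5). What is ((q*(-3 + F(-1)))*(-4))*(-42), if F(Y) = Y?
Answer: 32256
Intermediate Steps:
q = -48 (q = 8*(-6) = -48)
((q*(-3 + F(-1)))*(-4))*(-42) = (-48*(-3 - 1)*(-4))*(-42) = (-48*(-4)*(-4))*(-42) = (192*(-4))*(-42) = -768*(-42) = 32256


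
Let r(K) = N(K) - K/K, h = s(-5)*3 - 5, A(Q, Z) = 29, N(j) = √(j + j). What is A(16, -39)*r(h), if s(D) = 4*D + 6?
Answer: -29 + 29*I*√94 ≈ -29.0 + 281.17*I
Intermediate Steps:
s(D) = 6 + 4*D
N(j) = √2*√j (N(j) = √(2*j) = √2*√j)
h = -47 (h = (6 + 4*(-5))*3 - 5 = (6 - 20)*3 - 5 = -14*3 - 5 = -42 - 5 = -47)
r(K) = -1 + √2*√K (r(K) = √2*√K - K/K = √2*√K - 1*1 = √2*√K - 1 = -1 + √2*√K)
A(16, -39)*r(h) = 29*(-1 + √2*√(-47)) = 29*(-1 + √2*(I*√47)) = 29*(-1 + I*√94) = -29 + 29*I*√94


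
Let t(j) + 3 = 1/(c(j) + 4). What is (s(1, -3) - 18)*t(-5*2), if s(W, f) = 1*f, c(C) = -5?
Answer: 84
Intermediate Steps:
s(W, f) = f
t(j) = -4 (t(j) = -3 + 1/(-5 + 4) = -3 + 1/(-1) = -3 - 1 = -4)
(s(1, -3) - 18)*t(-5*2) = (-3 - 18)*(-4) = -21*(-4) = 84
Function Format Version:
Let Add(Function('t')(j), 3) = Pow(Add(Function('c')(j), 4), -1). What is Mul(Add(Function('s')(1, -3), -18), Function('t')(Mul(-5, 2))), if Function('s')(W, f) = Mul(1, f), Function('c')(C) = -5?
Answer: 84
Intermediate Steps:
Function('s')(W, f) = f
Function('t')(j) = -4 (Function('t')(j) = Add(-3, Pow(Add(-5, 4), -1)) = Add(-3, Pow(-1, -1)) = Add(-3, -1) = -4)
Mul(Add(Function('s')(1, -3), -18), Function('t')(Mul(-5, 2))) = Mul(Add(-3, -18), -4) = Mul(-21, -4) = 84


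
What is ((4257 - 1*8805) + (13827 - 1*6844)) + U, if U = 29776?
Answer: 32211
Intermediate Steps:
((4257 - 1*8805) + (13827 - 1*6844)) + U = ((4257 - 1*8805) + (13827 - 1*6844)) + 29776 = ((4257 - 8805) + (13827 - 6844)) + 29776 = (-4548 + 6983) + 29776 = 2435 + 29776 = 32211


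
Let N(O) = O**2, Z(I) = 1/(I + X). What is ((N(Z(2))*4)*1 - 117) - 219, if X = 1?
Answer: -3020/9 ≈ -335.56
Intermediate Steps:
Z(I) = 1/(1 + I) (Z(I) = 1/(I + 1) = 1/(1 + I))
((N(Z(2))*4)*1 - 117) - 219 = (((1/(1 + 2))**2*4)*1 - 117) - 219 = (((1/3)**2*4)*1 - 117) - 219 = (((1/9)*4)*1 - 117) - 219 = ((4/9)*1 - 117) - 219 = (4/9 - 117) - 219 = -1049/9 - 219 = -3020/9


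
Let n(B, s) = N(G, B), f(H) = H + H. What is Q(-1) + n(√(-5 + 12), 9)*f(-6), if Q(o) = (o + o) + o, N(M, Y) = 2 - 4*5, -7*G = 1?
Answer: 213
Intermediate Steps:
f(H) = 2*H
G = -⅐ (G = -⅐*1 = -⅐ ≈ -0.14286)
N(M, Y) = -18 (N(M, Y) = 2 - 20 = -18)
Q(o) = 3*o (Q(o) = 2*o + o = 3*o)
n(B, s) = -18
Q(-1) + n(√(-5 + 12), 9)*f(-6) = 3*(-1) - 36*(-6) = -3 - 18*(-12) = -3 + 216 = 213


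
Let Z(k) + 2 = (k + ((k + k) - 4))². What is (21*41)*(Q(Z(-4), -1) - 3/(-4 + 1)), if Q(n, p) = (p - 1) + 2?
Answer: 861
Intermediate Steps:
Z(k) = -2 + (-4 + 3*k)² (Z(k) = -2 + (k + ((k + k) - 4))² = -2 + (k + (2*k - 4))² = -2 + (k + (-4 + 2*k))² = -2 + (-4 + 3*k)²)
Q(n, p) = 1 + p (Q(n, p) = (-1 + p) + 2 = 1 + p)
(21*41)*(Q(Z(-4), -1) - 3/(-4 + 1)) = (21*41)*((1 - 1) - 3/(-4 + 1)) = 861*(0 - 3/(-3)) = 861*(0 - ⅓*(-3)) = 861*(0 + 1) = 861*1 = 861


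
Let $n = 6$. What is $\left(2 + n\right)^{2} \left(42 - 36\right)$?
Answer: $384$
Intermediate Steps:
$\left(2 + n\right)^{2} \left(42 - 36\right) = \left(2 + 6\right)^{2} \left(42 - 36\right) = 8^{2} \cdot 6 = 64 \cdot 6 = 384$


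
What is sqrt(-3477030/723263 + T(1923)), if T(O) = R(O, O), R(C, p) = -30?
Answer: 2*I*sqrt(4552022040990)/723263 ≈ 5.8998*I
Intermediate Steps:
T(O) = -30
sqrt(-3477030/723263 + T(1923)) = sqrt(-3477030/723263 - 30) = sqrt(-25174920/723263) = 2*I*sqrt(4552022040990)/723263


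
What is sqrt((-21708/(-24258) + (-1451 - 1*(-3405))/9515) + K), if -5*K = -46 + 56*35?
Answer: I*sqrt(564867977004361030)/38469145 ≈ 19.537*I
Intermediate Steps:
K = -1914/5 (K = -(-46 + 56*35)/5 = -(-46 + 1960)/5 = -1/5*1914 = -1914/5 ≈ -382.80)
sqrt((-21708/(-24258) + (-1451 - 1*(-3405))/9515) + K) = sqrt((-21708/(-24258) + (-1451 - 1*(-3405))/9515) - 1914/5) = sqrt((-21708*(-1/24258) + (-1451 + 3405)*(1/9515)) - 1914/5) = sqrt((3618/4043 + 1954*(1/9515)) - 1914/5) = sqrt((3618/4043 + 1954/9515) - 1914/5) = sqrt(42325292/38469145 - 1914/5) = sqrt(-14683663414/38469145) = I*sqrt(564867977004361030)/38469145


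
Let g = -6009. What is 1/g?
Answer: -1/6009 ≈ -0.00016642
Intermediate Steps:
1/g = 1/(-6009) = -1/6009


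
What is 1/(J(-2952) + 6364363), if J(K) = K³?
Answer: -1/25718261045 ≈ -3.8883e-11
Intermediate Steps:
1/(J(-2952) + 6364363) = 1/((-2952)³ + 6364363) = 1/(-25724625408 + 6364363) = 1/(-25718261045) = -1/25718261045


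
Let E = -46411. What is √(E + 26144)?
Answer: I*√20267 ≈ 142.36*I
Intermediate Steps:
√(E + 26144) = √(-46411 + 26144) = √(-20267) = I*√20267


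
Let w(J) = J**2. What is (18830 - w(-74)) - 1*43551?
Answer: -30197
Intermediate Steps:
(18830 - w(-74)) - 1*43551 = (18830 - 1*(-74)**2) - 1*43551 = (18830 - 1*5476) - 43551 = (18830 - 5476) - 43551 = 13354 - 43551 = -30197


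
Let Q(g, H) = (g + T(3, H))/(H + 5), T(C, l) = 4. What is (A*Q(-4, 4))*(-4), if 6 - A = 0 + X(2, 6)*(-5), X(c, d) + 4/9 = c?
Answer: 0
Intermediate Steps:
X(c, d) = -4/9 + c
A = 124/9 (A = 6 - (0 + (-4/9 + 2)*(-5)) = 6 - (0 + (14/9)*(-5)) = 6 - (0 - 70/9) = 6 - 1*(-70/9) = 6 + 70/9 = 124/9 ≈ 13.778)
Q(g, H) = (4 + g)/(5 + H) (Q(g, H) = (g + 4)/(H + 5) = (4 + g)/(5 + H))
(A*Q(-4, 4))*(-4) = (124*((4 - 4)/(5 + 4))/9)*(-4) = (124*(0/9)/9)*(-4) = (124*((⅑)*0)/9)*(-4) = ((124/9)*0)*(-4) = 0*(-4) = 0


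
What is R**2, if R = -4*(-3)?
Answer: 144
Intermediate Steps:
R = 12
R**2 = 12**2 = 144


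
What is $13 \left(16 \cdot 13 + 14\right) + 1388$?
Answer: $4274$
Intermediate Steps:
$13 \left(16 \cdot 13 + 14\right) + 1388 = 13 \left(208 + 14\right) + 1388 = 13 \cdot 222 + 1388 = 2886 + 1388 = 4274$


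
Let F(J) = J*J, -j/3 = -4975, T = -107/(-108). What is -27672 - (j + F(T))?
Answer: -496862857/11664 ≈ -42598.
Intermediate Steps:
T = 107/108 (T = -107*(-1/108) = 107/108 ≈ 0.99074)
j = 14925 (j = -3*(-4975) = 14925)
F(J) = J**2
-27672 - (j + F(T)) = -27672 - (14925 + (107/108)**2) = -27672 - (14925 + 11449/11664) = -27672 - 1*174096649/11664 = -27672 - 174096649/11664 = -496862857/11664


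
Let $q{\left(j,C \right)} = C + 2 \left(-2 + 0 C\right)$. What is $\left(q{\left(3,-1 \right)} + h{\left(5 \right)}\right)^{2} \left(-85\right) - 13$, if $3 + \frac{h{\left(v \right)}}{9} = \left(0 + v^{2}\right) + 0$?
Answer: $-3166178$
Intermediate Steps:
$q{\left(j,C \right)} = -4 + C$ ($q{\left(j,C \right)} = C + 2 \left(-2 + 0\right) = C + 2 \left(-2\right) = C - 4 = -4 + C$)
$h{\left(v \right)} = -27 + 9 v^{2}$ ($h{\left(v \right)} = -27 + 9 \left(\left(0 + v^{2}\right) + 0\right) = -27 + 9 \left(v^{2} + 0\right) = -27 + 9 v^{2}$)
$\left(q{\left(3,-1 \right)} + h{\left(5 \right)}\right)^{2} \left(-85\right) - 13 = \left(\left(-4 - 1\right) - \left(27 - 9 \cdot 5^{2}\right)\right)^{2} \left(-85\right) - 13 = \left(-5 + \left(-27 + 9 \cdot 25\right)\right)^{2} \left(-85\right) - 13 = \left(-5 + \left(-27 + 225\right)\right)^{2} \left(-85\right) - 13 = \left(-5 + 198\right)^{2} \left(-85\right) - 13 = 193^{2} \left(-85\right) - 13 = 37249 \left(-85\right) - 13 = -3166165 - 13 = -3166178$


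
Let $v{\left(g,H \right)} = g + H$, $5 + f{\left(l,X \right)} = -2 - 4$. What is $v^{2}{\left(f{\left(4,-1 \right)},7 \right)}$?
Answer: $16$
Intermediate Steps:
$f{\left(l,X \right)} = -11$ ($f{\left(l,X \right)} = -5 - 6 = -11$)
$v{\left(g,H \right)} = H + g$
$v^{2}{\left(f{\left(4,-1 \right)},7 \right)} = \left(7 - 11\right)^{2} = \left(-4\right)^{2} = 16$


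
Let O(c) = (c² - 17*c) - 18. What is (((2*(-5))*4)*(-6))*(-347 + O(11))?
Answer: -103440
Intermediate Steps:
O(c) = -18 + c² - 17*c
(((2*(-5))*4)*(-6))*(-347 + O(11)) = (((2*(-5))*4)*(-6))*(-347 + (-18 + 11² - 17*11)) = (-10*4*(-6))*(-347 + (-18 + 121 - 187)) = (-40*(-6))*(-347 - 84) = 240*(-431) = -103440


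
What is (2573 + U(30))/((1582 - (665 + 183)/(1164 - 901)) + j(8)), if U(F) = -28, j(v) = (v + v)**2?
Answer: 669335/482546 ≈ 1.3871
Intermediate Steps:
j(v) = 4*v**2 (j(v) = (2*v)**2 = 4*v**2)
(2573 + U(30))/((1582 - (665 + 183)/(1164 - 901)) + j(8)) = (2573 - 28)/((1582 - (665 + 183)/(1164 - 901)) + 4*8**2) = 2545/((1582 - 848/263) + 4*64) = 2545/((1582 - 848/263) + 256) = 2545/(415218/263 + 256) = 2545/(482546/263) = 2545*(263/482546) = 669335/482546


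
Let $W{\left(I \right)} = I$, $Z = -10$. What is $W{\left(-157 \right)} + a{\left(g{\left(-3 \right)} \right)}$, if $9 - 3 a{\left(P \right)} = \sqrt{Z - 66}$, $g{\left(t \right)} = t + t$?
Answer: $-154 - \frac{2 i \sqrt{19}}{3} \approx -154.0 - 2.9059 i$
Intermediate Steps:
$g{\left(t \right)} = 2 t$
$a{\left(P \right)} = 3 - \frac{2 i \sqrt{19}}{3}$ ($a{\left(P \right)} = 3 - \frac{\sqrt{-10 - 66}}{3} = 3 - \frac{\sqrt{-76}}{3} = 3 - \frac{2 i \sqrt{19}}{3}$)
$W{\left(-157 \right)} + a{\left(g{\left(-3 \right)} \right)} = -157 + \left(3 - \frac{2 i \sqrt{19}}{3}\right) = -154 - \frac{2 i \sqrt{19}}{3}$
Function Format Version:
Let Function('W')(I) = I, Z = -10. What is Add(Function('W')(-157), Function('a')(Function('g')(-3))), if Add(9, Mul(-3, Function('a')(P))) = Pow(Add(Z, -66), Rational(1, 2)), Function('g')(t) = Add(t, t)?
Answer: Add(-154, Mul(Rational(-2, 3), I, Pow(19, Rational(1, 2)))) ≈ Add(-154.00, Mul(-2.9059, I))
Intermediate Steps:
Function('g')(t) = Mul(2, t)
Function('a')(P) = Add(3, Mul(Rational(-2, 3), I, Pow(19, Rational(1, 2)))) (Function('a')(P) = Add(3, Mul(Rational(-1, 3), Pow(Add(-10, -66), Rational(1, 2)))) = Add(3, Mul(Rational(-1, 3), Pow(-76, Rational(1, 2)))) = Add(3, Mul(Rational(-1, 3), Mul(2, I, Pow(19, Rational(1, 2))))) = Add(3, Mul(Rational(-2, 3), I, Pow(19, Rational(1, 2)))))
Add(Function('W')(-157), Function('a')(Function('g')(-3))) = Add(-157, Add(3, Mul(Rational(-2, 3), I, Pow(19, Rational(1, 2))))) = Add(-154, Mul(Rational(-2, 3), I, Pow(19, Rational(1, 2))))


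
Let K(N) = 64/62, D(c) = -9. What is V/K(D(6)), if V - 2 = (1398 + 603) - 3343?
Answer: -10385/8 ≈ -1298.1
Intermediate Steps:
K(N) = 32/31 (K(N) = 64*(1/62) = 32/31)
V = -1340 (V = 2 + ((1398 + 603) - 3343) = 2 + (2001 - 3343) = 2 - 1342 = -1340)
V/K(D(6)) = -1340/32/31 = -1340*31/32 = -10385/8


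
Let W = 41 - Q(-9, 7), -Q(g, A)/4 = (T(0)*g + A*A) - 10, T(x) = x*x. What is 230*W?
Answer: 45310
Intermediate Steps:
T(x) = x**2
Q(g, A) = 40 - 4*A**2 (Q(g, A) = -4*((0**2*g + A*A) - 10) = -4*((0*g + A**2) - 10) = -4*((0 + A**2) - 10) = -4*(A**2 - 10) = -4*(-10 + A**2) = 40 - 4*A**2)
W = 197 (W = 41 - (40 - 4*7**2) = 41 - (40 - 4*49) = 41 - (40 - 196) = 41 - 1*(-156) = 41 + 156 = 197)
230*W = 230*197 = 45310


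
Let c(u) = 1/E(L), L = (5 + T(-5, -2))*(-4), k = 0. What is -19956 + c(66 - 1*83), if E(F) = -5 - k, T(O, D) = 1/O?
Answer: -99781/5 ≈ -19956.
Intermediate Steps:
L = -96/5 (L = (5 + 1/(-5))*(-4) = (5 - 1/5)*(-4) = (24/5)*(-4) = -96/5 ≈ -19.200)
E(F) = -5 (E(F) = -5 - 1*0 = -5 + 0 = -5)
c(u) = -1/5 (c(u) = 1/(-5) = -1/5)
-19956 + c(66 - 1*83) = -19956 - 1/5 = -99781/5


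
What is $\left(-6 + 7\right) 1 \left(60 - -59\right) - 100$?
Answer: $19$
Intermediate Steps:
$\left(-6 + 7\right) 1 \left(60 - -59\right) - 100 = 1 \cdot 1 \left(60 + 59\right) - 100 = 1 \cdot 119 - 100 = 119 - 100 = 19$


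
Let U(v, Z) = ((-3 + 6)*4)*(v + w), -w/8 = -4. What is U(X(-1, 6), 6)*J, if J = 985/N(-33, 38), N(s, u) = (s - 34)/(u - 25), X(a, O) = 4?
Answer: -5531760/67 ≈ -82564.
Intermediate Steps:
w = 32 (w = -8*(-4) = 32)
U(v, Z) = 384 + 12*v (U(v, Z) = ((-3 + 6)*4)*(v + 32) = (3*4)*(32 + v) = 12*(32 + v) = 384 + 12*v)
N(s, u) = (-34 + s)/(-25 + u)
J = -12805/67 (J = 985/(((-34 - 33)/(-25 + 38))) = 985/((-67/13)) = 985/(((1/13)*(-67))) = 985/(-67/13) = 985*(-13/67) = -12805/67 ≈ -191.12)
U(X(-1, 6), 6)*J = (384 + 12*4)*(-12805/67) = (384 + 48)*(-12805/67) = 432*(-12805/67) = -5531760/67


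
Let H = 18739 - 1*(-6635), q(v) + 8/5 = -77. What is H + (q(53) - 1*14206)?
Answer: 55447/5 ≈ 11089.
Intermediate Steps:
q(v) = -393/5 (q(v) = -8/5 - 77 = -393/5)
H = 25374 (H = 18739 + 6635 = 25374)
H + (q(53) - 1*14206) = 25374 + (-393/5 - 1*14206) = 25374 + (-393/5 - 14206) = 25374 - 71423/5 = 55447/5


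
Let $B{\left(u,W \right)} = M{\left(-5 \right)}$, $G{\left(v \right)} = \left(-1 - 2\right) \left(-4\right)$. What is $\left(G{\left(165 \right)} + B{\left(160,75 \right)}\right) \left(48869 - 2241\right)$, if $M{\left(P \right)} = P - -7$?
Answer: $652792$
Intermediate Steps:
$M{\left(P \right)} = 7 + P$ ($M{\left(P \right)} = P + 7 = 7 + P$)
$G{\left(v \right)} = 12$ ($G{\left(v \right)} = \left(-3\right) \left(-4\right) = 12$)
$B{\left(u,W \right)} = 2$ ($B{\left(u,W \right)} = 7 - 5 = 2$)
$\left(G{\left(165 \right)} + B{\left(160,75 \right)}\right) \left(48869 - 2241\right) = \left(12 + 2\right) \left(48869 - 2241\right) = 14 \cdot 46628 = 652792$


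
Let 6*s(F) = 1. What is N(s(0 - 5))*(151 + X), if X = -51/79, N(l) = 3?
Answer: 35634/79 ≈ 451.06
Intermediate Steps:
s(F) = 1/6 (s(F) = (1/6)*1 = 1/6)
X = -51/79 (X = -51*1/79 = -51/79 ≈ -0.64557)
N(s(0 - 5))*(151 + X) = 3*(151 - 51/79) = 3*(11878/79) = 35634/79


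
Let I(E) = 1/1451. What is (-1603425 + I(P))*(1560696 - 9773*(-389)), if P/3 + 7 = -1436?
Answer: -12475980933869882/1451 ≈ -8.5982e+12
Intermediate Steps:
P = -4329 (P = -21 + 3*(-1436) = -21 - 4308 = -4329)
I(E) = 1/1451
(-1603425 + I(P))*(1560696 - 9773*(-389)) = (-1603425 + 1/1451)*(1560696 - 9773*(-389)) = -2326569674*(1560696 + 3801697)/1451 = -2326569674/1451*5362393 = -12475980933869882/1451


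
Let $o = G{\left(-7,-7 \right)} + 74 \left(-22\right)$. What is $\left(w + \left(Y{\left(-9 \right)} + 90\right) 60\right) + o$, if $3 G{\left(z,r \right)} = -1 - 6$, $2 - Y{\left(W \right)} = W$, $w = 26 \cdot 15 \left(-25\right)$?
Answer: $- \frac{15961}{3} \approx -5320.3$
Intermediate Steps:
$w = -9750$ ($w = 390 \left(-25\right) = -9750$)
$Y{\left(W \right)} = 2 - W$
$G{\left(z,r \right)} = - \frac{7}{3}$ ($G{\left(z,r \right)} = \frac{-1 - 6}{3} = \frac{1}{3} \left(-7\right) = - \frac{7}{3}$)
$o = - \frac{4891}{3}$ ($o = - \frac{7}{3} + 74 \left(-22\right) = - \frac{7}{3} - 1628 = - \frac{4891}{3} \approx -1630.3$)
$\left(w + \left(Y{\left(-9 \right)} + 90\right) 60\right) + o = \left(-9750 + \left(\left(2 - -9\right) + 90\right) 60\right) - \frac{4891}{3} = \left(-9750 + \left(\left(2 + 9\right) + 90\right) 60\right) - \frac{4891}{3} = \left(-9750 + \left(11 + 90\right) 60\right) - \frac{4891}{3} = \left(-9750 + 101 \cdot 60\right) - \frac{4891}{3} = \left(-9750 + 6060\right) - \frac{4891}{3} = -3690 - \frac{4891}{3} = - \frac{15961}{3}$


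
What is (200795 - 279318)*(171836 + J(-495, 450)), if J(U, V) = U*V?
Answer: 3997920022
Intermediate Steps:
(200795 - 279318)*(171836 + J(-495, 450)) = (200795 - 279318)*(171836 - 495*450) = -78523*(171836 - 222750) = -78523*(-50914) = 3997920022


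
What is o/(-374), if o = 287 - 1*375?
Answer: 4/17 ≈ 0.23529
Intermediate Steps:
o = -88 (o = 287 - 375 = -88)
o/(-374) = -88/(-374) = -88*(-1/374) = 4/17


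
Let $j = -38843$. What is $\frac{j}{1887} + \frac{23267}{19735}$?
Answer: $- \frac{722661776}{37239945} \approx -19.406$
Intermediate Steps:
$\frac{j}{1887} + \frac{23267}{19735} = - \frac{38843}{1887} + \frac{23267}{19735} = - \frac{722661776}{37239945}$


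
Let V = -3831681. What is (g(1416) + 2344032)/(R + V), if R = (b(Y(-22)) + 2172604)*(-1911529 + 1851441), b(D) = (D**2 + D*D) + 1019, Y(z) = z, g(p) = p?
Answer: -335064/18667236527 ≈ -1.7949e-5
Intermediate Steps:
b(D) = 1019 + 2*D**2 (b(D) = (D**2 + D**2) + 1019 = 2*D**2 + 1019 = 1019 + 2*D**2)
R = -130666824008 (R = ((1019 + 2*(-22)**2) + 2172604)*(-1911529 + 1851441) = ((1019 + 2*484) + 2172604)*(-60088) = ((1019 + 968) + 2172604)*(-60088) = (1987 + 2172604)*(-60088) = 2174591*(-60088) = -130666824008)
(g(1416) + 2344032)/(R + V) = (1416 + 2344032)/(-130666824008 - 3831681) = 2345448/(-130670655689) = 2345448*(-1/130670655689) = -335064/18667236527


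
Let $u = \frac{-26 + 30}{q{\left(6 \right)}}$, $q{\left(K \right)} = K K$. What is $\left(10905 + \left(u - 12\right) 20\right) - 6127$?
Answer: $\frac{40862}{9} \approx 4540.2$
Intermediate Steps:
$q{\left(K \right)} = K^{2}$
$u = \frac{1}{9}$ ($u = \frac{-26 + 30}{6^{2}} = \frac{4}{36} = 4 \cdot \frac{1}{36} = \frac{1}{9} \approx 0.11111$)
$\left(10905 + \left(u - 12\right) 20\right) - 6127 = \left(10905 + \left(\frac{1}{9} - 12\right) 20\right) - 6127 = \left(10905 - \frac{2140}{9}\right) - 6127 = \frac{96005}{9} - 6127 = \frac{40862}{9}$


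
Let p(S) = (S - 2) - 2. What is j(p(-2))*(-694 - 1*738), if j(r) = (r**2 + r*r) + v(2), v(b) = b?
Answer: -105968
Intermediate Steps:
p(S) = -4 + S (p(S) = (-2 + S) - 2 = -4 + S)
j(r) = 2 + 2*r**2 (j(r) = (r**2 + r*r) + 2 = (r**2 + r**2) + 2 = 2*r**2 + 2 = 2 + 2*r**2)
j(p(-2))*(-694 - 1*738) = (2 + 2*(-4 - 2)**2)*(-694 - 1*738) = (2 + 2*(-6)**2)*(-694 - 738) = (2 + 2*36)*(-1432) = (2 + 72)*(-1432) = 74*(-1432) = -105968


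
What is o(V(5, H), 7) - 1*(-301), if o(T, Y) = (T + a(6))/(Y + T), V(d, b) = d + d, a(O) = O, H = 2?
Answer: 5133/17 ≈ 301.94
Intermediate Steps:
V(d, b) = 2*d
o(T, Y) = (6 + T)/(T + Y) (o(T, Y) = (T + 6)/(Y + T) = (6 + T)/(T + Y))
o(V(5, H), 7) - 1*(-301) = (6 + 2*5)/(2*5 + 7) - 1*(-301) = (6 + 10)/(10 + 7) + 301 = 16/17 + 301 = 5133/17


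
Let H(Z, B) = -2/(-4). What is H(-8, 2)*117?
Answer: 117/2 ≈ 58.500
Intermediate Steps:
H(Z, B) = ½ (H(Z, B) = -2*(-¼) = ½)
H(-8, 2)*117 = (½)*117 = 117/2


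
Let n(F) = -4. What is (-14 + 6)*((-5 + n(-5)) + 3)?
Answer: 48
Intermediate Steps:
(-14 + 6)*((-5 + n(-5)) + 3) = (-14 + 6)*((-5 - 4) + 3) = -8*(-9 + 3) = -8*(-6) = 48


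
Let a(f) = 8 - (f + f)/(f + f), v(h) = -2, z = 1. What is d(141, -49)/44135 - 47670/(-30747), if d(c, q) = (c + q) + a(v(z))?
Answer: 702319801/452339615 ≈ 1.5526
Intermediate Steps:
a(f) = 7 (a(f) = 8 - 2*f/(2*f) = 8 - 2*f*1/(2*f) = 8 - 1*1 = 8 - 1 = 7)
d(c, q) = 7 + c + q (d(c, q) = (c + q) + 7 = 7 + c + q)
d(141, -49)/44135 - 47670/(-30747) = (7 + 141 - 49)/44135 - 47670/(-30747) = 99*(1/44135) - 47670*(-1/30747) = 99/44135 + 15890/10249 = 702319801/452339615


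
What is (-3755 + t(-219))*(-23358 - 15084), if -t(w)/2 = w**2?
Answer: 3831783234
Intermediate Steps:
t(w) = -2*w**2
(-3755 + t(-219))*(-23358 - 15084) = (-3755 - 2*(-219)**2)*(-23358 - 15084) = (-3755 - 2*47961)*(-38442) = (-3755 - 95922)*(-38442) = -99677*(-38442) = 3831783234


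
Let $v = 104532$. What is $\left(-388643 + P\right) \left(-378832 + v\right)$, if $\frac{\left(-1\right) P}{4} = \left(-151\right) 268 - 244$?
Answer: $61935568500$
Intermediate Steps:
$P = 162848$ ($P = - 4 \left(\left(-151\right) 268 - 244\right) = - 4 \left(-40468 - 244\right) = \left(-4\right) \left(-40712\right) = 162848$)
$\left(-388643 + P\right) \left(-378832 + v\right) = \left(-388643 + 162848\right) \left(-378832 + 104532\right) = \left(-225795\right) \left(-274300\right) = 61935568500$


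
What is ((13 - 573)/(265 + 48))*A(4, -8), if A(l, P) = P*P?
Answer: -35840/313 ≈ -114.50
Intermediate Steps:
A(l, P) = P²
((13 - 573)/(265 + 48))*A(4, -8) = ((13 - 573)/(265 + 48))*(-8)² = -560/313*64 = -35840/313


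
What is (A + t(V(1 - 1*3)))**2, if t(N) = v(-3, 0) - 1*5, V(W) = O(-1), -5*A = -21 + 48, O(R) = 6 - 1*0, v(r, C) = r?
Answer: 4489/25 ≈ 179.56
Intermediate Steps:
O(R) = 6 (O(R) = 6 + 0 = 6)
A = -27/5 (A = -(-21 + 48)/5 = -1/5*27 = -27/5 ≈ -5.4000)
V(W) = 6
t(N) = -8 (t(N) = -3 - 1*5 = -3 - 5 = -8)
(A + t(V(1 - 1*3)))**2 = (-27/5 - 8)**2 = (-67/5)**2 = 4489/25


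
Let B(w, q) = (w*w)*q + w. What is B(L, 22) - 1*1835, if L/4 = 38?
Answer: 506605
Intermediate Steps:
L = 152 (L = 4*38 = 152)
B(w, q) = w + q*w² (B(w, q) = w²*q + w = q*w² + w = w + q*w²)
B(L, 22) - 1*1835 = 152*(1 + 22*152) - 1*1835 = 152*(1 + 3344) - 1835 = 152*3345 - 1835 = 508440 - 1835 = 506605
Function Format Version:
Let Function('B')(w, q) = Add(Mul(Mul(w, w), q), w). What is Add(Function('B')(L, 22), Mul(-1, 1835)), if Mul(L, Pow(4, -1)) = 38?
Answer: 506605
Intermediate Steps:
L = 152 (L = Mul(4, 38) = 152)
Function('B')(w, q) = Add(w, Mul(q, Pow(w, 2))) (Function('B')(w, q) = Add(Mul(Pow(w, 2), q), w) = Add(Mul(q, Pow(w, 2)), w) = Add(w, Mul(q, Pow(w, 2))))
Add(Function('B')(L, 22), Mul(-1, 1835)) = Add(Mul(152, Add(1, Mul(22, 152))), Mul(-1, 1835)) = Add(Mul(152, Add(1, 3344)), -1835) = Add(Mul(152, 3345), -1835) = Add(508440, -1835) = 506605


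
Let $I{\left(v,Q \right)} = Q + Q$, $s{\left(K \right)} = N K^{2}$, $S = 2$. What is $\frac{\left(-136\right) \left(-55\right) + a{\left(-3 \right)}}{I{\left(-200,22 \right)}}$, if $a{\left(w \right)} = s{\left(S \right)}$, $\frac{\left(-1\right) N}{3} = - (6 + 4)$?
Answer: $\frac{1900}{11} \approx 172.73$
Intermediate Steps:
$N = 30$ ($N = - 3 \left(- (6 + 4)\right) = - 3 \left(\left(-1\right) 10\right) = \left(-3\right) \left(-10\right) = 30$)
$s{\left(K \right)} = 30 K^{2}$
$I{\left(v,Q \right)} = 2 Q$
$a{\left(w \right)} = 120$ ($a{\left(w \right)} = 30 \cdot 2^{2} = 30 \cdot 4 = 120$)
$\frac{\left(-136\right) \left(-55\right) + a{\left(-3 \right)}}{I{\left(-200,22 \right)}} = \frac{\left(-136\right) \left(-55\right) + 120}{2 \cdot 22} = \frac{7480 + 120}{44} = 7600 \cdot \frac{1}{44} = \frac{1900}{11}$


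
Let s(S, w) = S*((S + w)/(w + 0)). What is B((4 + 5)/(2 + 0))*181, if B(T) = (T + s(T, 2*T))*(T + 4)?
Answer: 138465/8 ≈ 17308.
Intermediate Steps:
s(S, w) = S*(S + w)/w (s(S, w) = S*((S + w)/w) = S*(S + w)/w)
B(T) = 5*T*(4 + T)/2 (B(T) = (T + T*(T + 2*T)/((2*T)))*(T + 4) = (T + T*(1/(2*T))*(3*T))*(4 + T) = (T + 3*T/2)*(4 + T) = (5*T/2)*(4 + T) = 5*T*(4 + T)/2)
B((4 + 5)/(2 + 0))*181 = (5*((4 + 5)/(2 + 0))*(4 + (4 + 5)/(2 + 0))/2)*181 = (5*(9/2)*(4 + 9/2)/2)*181 = (5*(9*(½))*(4 + 9*(½))/2)*181 = ((5/2)*(9/2)*(4 + 9/2))*181 = ((5/2)*(9/2)*(17/2))*181 = (765/8)*181 = 138465/8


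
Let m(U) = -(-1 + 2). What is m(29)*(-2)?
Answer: 2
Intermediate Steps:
m(U) = -1 (m(U) = -1*1 = -1)
m(29)*(-2) = -1*(-2) = 2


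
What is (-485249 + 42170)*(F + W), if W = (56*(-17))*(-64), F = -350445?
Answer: 128278902843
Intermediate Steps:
W = 60928 (W = -952*(-64) = 60928)
(-485249 + 42170)*(F + W) = (-485249 + 42170)*(-350445 + 60928) = -443079*(-289517) = 128278902843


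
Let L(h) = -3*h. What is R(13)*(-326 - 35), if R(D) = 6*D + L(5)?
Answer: -22743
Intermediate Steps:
R(D) = -15 + 6*D (R(D) = 6*D - 3*5 = 6*D - 15 = -15 + 6*D)
R(13)*(-326 - 35) = (-15 + 6*13)*(-326 - 35) = (-15 + 78)*(-361) = 63*(-361) = -22743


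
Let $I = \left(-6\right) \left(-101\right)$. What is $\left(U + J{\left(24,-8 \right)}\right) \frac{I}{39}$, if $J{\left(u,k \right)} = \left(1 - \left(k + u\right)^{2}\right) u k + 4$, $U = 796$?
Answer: $\frac{10051520}{13} \approx 7.7319 \cdot 10^{5}$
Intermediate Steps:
$I = 606$
$J{\left(u,k \right)} = 4 + k u \left(1 - \left(k + u\right)^{2}\right)$ ($J{\left(u,k \right)} = u \left(1 - \left(k + u\right)^{2}\right) k + 4 = k u \left(1 - \left(k + u\right)^{2}\right) + 4 = 4 + k u \left(1 - \left(k + u\right)^{2}\right)$)
$\left(U + J{\left(24,-8 \right)}\right) \frac{I}{39} = \left(796 - \left(188 - 192 \left(-8 + 24\right)^{2}\right)\right) \frac{606}{39} = \left(796 - \left(188 - 192 \cdot 16^{2}\right)\right) 606 \cdot \frac{1}{39} = \left(796 - \left(188 - 192 \cdot 256\right)\right) \frac{202}{13} = \left(796 + \left(4 - 192 + 49152\right)\right) \frac{202}{13} = \left(796 + 48964\right) \frac{202}{13} = 49760 \cdot \frac{202}{13} = \frac{10051520}{13}$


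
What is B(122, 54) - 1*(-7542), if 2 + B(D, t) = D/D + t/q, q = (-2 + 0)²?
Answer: 15109/2 ≈ 7554.5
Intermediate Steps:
q = 4 (q = (-2)² = 4)
B(D, t) = -1 + t/4 (B(D, t) = -2 + (D/D + t/4) = -2 + (1 + t*(¼)) = -2 + (1 + t/4) = -1 + t/4)
B(122, 54) - 1*(-7542) = (-1 + (¼)*54) - 1*(-7542) = (-1 + 27/2) + 7542 = 25/2 + 7542 = 15109/2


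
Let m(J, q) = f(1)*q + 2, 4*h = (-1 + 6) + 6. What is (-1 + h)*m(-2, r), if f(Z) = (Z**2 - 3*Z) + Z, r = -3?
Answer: 35/4 ≈ 8.7500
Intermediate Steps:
f(Z) = Z**2 - 2*Z
h = 11/4 (h = ((-1 + 6) + 6)/4 = (5 + 6)/4 = (1/4)*11 = 11/4 ≈ 2.7500)
m(J, q) = 2 - q (m(J, q) = (1*(-2 + 1))*q + 2 = (1*(-1))*q + 2 = -q + 2 = 2 - q)
(-1 + h)*m(-2, r) = (-1 + 11/4)*(2 - 1*(-3)) = 7*(2 + 3)/4 = (7/4)*5 = 35/4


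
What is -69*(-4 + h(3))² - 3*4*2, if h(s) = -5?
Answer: -5613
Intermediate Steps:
-69*(-4 + h(3))² - 3*4*2 = -69*(-4 - 5)² - 3*4*2 = -69*(-9)² - 12*2 = -69*81 - 24 = -5589 - 24 = -5613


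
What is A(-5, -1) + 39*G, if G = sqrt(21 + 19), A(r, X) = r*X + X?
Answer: 4 + 78*sqrt(10) ≈ 250.66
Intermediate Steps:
A(r, X) = X + X*r (A(r, X) = X*r + X = X + X*r)
G = 2*sqrt(10) (G = sqrt(40) = 2*sqrt(10) ≈ 6.3246)
A(-5, -1) + 39*G = -(1 - 5) + 39*(2*sqrt(10)) = -1*(-4) + 78*sqrt(10) = 4 + 78*sqrt(10)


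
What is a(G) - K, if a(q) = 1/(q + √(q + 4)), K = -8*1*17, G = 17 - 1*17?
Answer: 273/2 ≈ 136.50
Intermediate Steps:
G = 0 (G = 17 - 17 = 0)
K = -136 (K = -8*17 = -136)
a(q) = 1/(q + √(4 + q))
a(G) - K = 1/(0 + √(4 + 0)) - 1*(-136) = 1/(0 + √4) + 136 = 1/(0 + 2) + 136 = 1/2 + 136 = ½ + 136 = 273/2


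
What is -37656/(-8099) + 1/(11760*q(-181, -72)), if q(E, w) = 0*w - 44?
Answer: 2783530363/598678080 ≈ 4.6495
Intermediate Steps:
q(E, w) = -44 (q(E, w) = 0 - 44 = -44)
-37656/(-8099) + 1/(11760*q(-181, -72)) = -37656/(-8099) + 1/(11760*(-44)) = -37656*(-1/8099) + (1/11760)*(-1/44) = 37656/8099 - 1/517440 = 2783530363/598678080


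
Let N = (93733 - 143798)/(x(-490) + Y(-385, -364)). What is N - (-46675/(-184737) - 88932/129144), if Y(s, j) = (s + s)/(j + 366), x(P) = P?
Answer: 409365845453/7100498550 ≈ 57.653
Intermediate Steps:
Y(s, j) = 2*s/(366 + j) (Y(s, j) = (2*s)/(366 + j) = 2*s/(366 + j))
N = 10013/175 (N = (93733 - 143798)/(-490 + 2*(-385)/(366 - 364)) = -50065/(-490 + 2*(-385)/2) = -50065/(-490 + 2*(-385)*(½)) = -50065/(-490 - 385) = -50065/(-875) = -50065*(-1/875) = 10013/175 ≈ 57.217)
N - (-46675/(-184737) - 88932/129144) = 10013/175 - (-46675/(-184737) - 88932/129144) = 10013/175 - (-46675*(-1/184737) - 88932*1/129144) = 10013/175 - (46675/184737 - 7411/10762) = 10013/175 - 1*(-866769557/1988139594) = 10013/175 + 866769557/1988139594 = 409365845453/7100498550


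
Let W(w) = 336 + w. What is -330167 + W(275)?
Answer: -329556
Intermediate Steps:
-330167 + W(275) = -330167 + (336 + 275) = -330167 + 611 = -329556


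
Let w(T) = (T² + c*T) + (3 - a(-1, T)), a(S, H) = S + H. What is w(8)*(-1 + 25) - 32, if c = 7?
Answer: 2752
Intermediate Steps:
a(S, H) = H + S
w(T) = 4 + T² + 6*T (w(T) = (T² + 7*T) + (3 - (T - 1)) = (T² + 7*T) + (3 - (-1 + T)) = (T² + 7*T) + (3 + (1 - T)) = (T² + 7*T) + (4 - T) = 4 + T² + 6*T)
w(8)*(-1 + 25) - 32 = (4 + 8² + 6*8)*(-1 + 25) - 32 = (4 + 64 + 48)*24 - 32 = 116*24 - 32 = 2784 - 32 = 2752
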